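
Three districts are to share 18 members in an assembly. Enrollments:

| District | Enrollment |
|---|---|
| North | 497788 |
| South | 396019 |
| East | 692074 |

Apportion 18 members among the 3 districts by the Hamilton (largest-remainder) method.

Total 1585881; standard divisor 1585881/18 ≈ 88104.5.
Standard quotas: North 5.6500, South 4.4949, East 7.8551.
Lower quotas: North 5, South 4, East 7 (sum 16, leaving 2 seats).
Remainders in descending order: East 0.8551, North 0.6500, South 0.4949.
Largest remainders: East, North receive the extra seats.

North 6; South 4; East 8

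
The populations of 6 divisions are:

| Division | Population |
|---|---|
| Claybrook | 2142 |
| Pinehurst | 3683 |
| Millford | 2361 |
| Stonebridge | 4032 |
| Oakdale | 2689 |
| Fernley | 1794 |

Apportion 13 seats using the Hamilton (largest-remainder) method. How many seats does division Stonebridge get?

The standard divisor is 16701/13 ≈ 1284.692.
Standard quotas: Claybrook 1.667, Pinehurst 2.867, Millford 1.838, Stonebridge 3.138, Oakdale 2.093, Fernley 1.396.
Lower quotas: Claybrook 1, Pinehurst 2, Millford 1, Stonebridge 3, Oakdale 2, Fernley 1 (sum 10, leaving 3 seats).
Remainders in descending order: Pinehurst 0.867, Millford 0.838, Claybrook 0.667, Fernley 0.396, Stonebridge 0.138, Oakdale 0.093.
Largest remainders: Pinehurst, Millford, Claybrook receive the extra seats.
Stonebridge receives 3.

3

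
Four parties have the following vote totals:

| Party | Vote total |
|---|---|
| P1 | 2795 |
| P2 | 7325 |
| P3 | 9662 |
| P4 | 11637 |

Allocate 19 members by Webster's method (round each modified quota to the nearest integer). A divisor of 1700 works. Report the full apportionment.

With modified divisor 1700: modified quotas P1 1.644, P2 4.309, P3 5.684, P4 6.845.
Rounding to the nearest integer: P1 2, P2 4, P3 6, P4 7 (total 19).

P1 2, P2 4, P3 6, P4 7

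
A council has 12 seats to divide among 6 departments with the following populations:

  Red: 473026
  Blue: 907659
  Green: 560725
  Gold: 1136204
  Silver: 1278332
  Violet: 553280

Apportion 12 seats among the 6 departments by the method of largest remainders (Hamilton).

Red 1, Blue 2, Green 2, Gold 3, Silver 3, Violet 1

The standard divisor is 4909226/12 ≈ 409102.167.
Standard quotas: Red 1.1563, Blue 2.2187, Green 1.3706, Gold 2.7773, Silver 3.1247, Violet 1.3524.
Lower quotas: Red 1, Blue 2, Green 1, Gold 2, Silver 3, Violet 1 (sum 10, leaving 2 seats).
Remainders in descending order: Gold 0.7773, Green 0.3706, Violet 0.3524, Blue 0.2187, Red 0.1563, Silver 0.1247.
The surplus seats go to Gold, Green.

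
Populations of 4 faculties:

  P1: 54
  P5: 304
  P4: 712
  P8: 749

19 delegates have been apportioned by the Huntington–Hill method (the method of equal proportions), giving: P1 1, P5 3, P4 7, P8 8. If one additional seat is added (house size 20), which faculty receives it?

P4

Priority for the next seat is population ÷ (√(s·(s+1))).
Priorities: P1 38.184, P5 87.757, P4 95.145, P8 88.270.
Highest priority: P4.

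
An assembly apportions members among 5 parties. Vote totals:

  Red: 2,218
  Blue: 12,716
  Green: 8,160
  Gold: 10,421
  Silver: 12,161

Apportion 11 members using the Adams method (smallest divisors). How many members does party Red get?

Standard divisor 45676/11 ≈ 4152.364; standard quotas: Red 0.534, Blue 3.062, Green 1.965, Gold 2.510, Silver 2.929.
Rounding up gives 1, 4, 2, 3, 3 = 13 seats, so the divisor must be adjusted.
With modified divisor 5600: modified quotas Red 0.396, Blue 2.271, Green 1.457, Gold 1.861, Silver 2.172.
Rounding up: Red 1, Blue 3, Green 2, Gold 2, Silver 3 (total 11).
Red receives 1.

1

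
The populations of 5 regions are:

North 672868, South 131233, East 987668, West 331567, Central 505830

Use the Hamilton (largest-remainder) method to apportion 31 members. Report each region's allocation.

North 8; South 1; East 12; West 4; Central 6

The standard divisor is 2629166/31 ≈ 84811.806.
Standard quotas: North 7.9337, South 1.5473, East 11.6454, West 3.9094, Central 5.9641.
Lower quotas: North 7, South 1, East 11, West 3, Central 5 (sum 27, leaving 4 seats).
Remainders in descending order: Central 0.9641, North 0.9337, West 0.9094, East 0.6454, South 0.5473.
Largest remainders: Central, North, West, East receive the extra seats.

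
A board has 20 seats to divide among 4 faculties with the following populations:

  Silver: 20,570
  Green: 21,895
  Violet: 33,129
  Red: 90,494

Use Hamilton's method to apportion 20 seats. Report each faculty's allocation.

Silver 2, Green 3, Violet 4, Red 11

Total 166088; standard divisor 166088/20 ≈ 8304.4.
Standard quotas: Silver 2.4770, Green 2.6366, Violet 3.9893, Red 10.8971.
Lower quotas: Silver 2, Green 2, Violet 3, Red 10 (sum 17, leaving 3 seats).
Remainders in descending order: Violet 0.9893, Red 0.8971, Green 0.6366, Silver 0.4770.
Largest remainders: Violet, Red, Green receive the extra seats.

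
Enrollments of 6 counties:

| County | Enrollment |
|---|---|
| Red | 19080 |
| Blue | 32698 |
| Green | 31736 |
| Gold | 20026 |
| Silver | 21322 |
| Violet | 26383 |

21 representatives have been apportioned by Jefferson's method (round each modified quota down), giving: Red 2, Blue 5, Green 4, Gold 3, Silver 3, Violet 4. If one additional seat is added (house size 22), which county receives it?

Red

Priority for the next seat is population ÷ (current seats + 1).
Priorities: Red 6360.000, Blue 5449.667, Green 6347.200, Gold 5006.500, Silver 5330.500, Violet 5276.600.
Highest priority: Red.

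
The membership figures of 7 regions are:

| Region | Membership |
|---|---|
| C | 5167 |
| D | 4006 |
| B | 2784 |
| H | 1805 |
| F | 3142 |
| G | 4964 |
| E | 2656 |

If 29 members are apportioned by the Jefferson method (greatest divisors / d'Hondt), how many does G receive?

Standard divisor 24524/29 ≈ 845.655; standard quotas: C 6.110, D 4.737, B 3.292, H 2.134, F 3.715, G 5.870, E 3.141.
Rounding down gives 6, 4, 3, 2, 3, 5, 3 = 26 seats, so the divisor must be adjusted.
With modified divisor 760: modified quotas C 6.799, D 5.271, B 3.663, H 2.375, F 4.134, G 6.532, E 3.495.
Rounding down: C 6, D 5, B 3, H 2, F 4, G 6, E 3 (total 29).
G receives 6.

6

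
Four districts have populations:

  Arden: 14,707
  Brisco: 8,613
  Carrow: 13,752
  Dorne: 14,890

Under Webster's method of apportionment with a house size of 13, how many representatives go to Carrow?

3

Standard divisor 51962/13 ≈ 3997.077; standard quotas: Arden 3.679, Brisco 2.155, Carrow 3.441, Dorne 3.725.
Rounding to the nearest integer gives Arden 4, Brisco 2, Carrow 3, Dorne 4 — total 13, matching the house size, so no adjustment is needed.
Carrow receives 3.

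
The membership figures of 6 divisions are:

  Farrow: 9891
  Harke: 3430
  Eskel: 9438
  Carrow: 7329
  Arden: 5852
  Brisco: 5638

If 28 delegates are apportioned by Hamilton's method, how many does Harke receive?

The standard divisor is 41578/28 ≈ 1484.929.
Standard quotas: Farrow 6.6609, Harke 2.3099, Eskel 6.3559, Carrow 4.9356, Arden 3.9409, Brisco 3.7968.
Lower quotas: Farrow 6, Harke 2, Eskel 6, Carrow 4, Arden 3, Brisco 3 (sum 24, leaving 4 seats).
Remainders in descending order: Arden 0.9409, Carrow 0.9356, Brisco 0.7968, Farrow 0.6609, Eskel 0.3559, Harke 0.3099.
Largest remainders: Arden, Carrow, Brisco, Farrow receive the extra seats.
Harke receives 2.

2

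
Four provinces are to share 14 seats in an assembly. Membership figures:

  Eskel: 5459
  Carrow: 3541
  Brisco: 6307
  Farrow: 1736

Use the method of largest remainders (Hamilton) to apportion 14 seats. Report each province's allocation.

Standard divisor: 17043 ÷ 14 ≈ 1217.357.
Standard quotas: Eskel 4.4843, Carrow 2.9088, Brisco 5.1809, Farrow 1.4260.
Lower quotas: Eskel 4, Carrow 2, Brisco 5, Farrow 1 (sum 12, leaving 2 seats).
Remainders in descending order: Carrow 0.9088, Eskel 0.4843, Farrow 0.4260, Brisco 0.1809.
The surplus seats go to Carrow, Eskel.

Eskel: 5, Carrow: 3, Brisco: 5, Farrow: 1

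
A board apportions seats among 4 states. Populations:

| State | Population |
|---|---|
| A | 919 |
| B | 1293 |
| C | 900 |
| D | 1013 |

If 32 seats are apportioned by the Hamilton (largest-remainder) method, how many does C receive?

The standard divisor is 4125/32 ≈ 128.906.
Standard quotas: A 7.129, B 10.031, C 6.982, D 7.858.
Lower quotas: A 7, B 10, C 6, D 7 (sum 30, leaving 2 seats).
Remainders in descending order: C 0.982, D 0.858, A 0.129, B 0.031.
The surplus seats go to C, D.
C receives 7.

7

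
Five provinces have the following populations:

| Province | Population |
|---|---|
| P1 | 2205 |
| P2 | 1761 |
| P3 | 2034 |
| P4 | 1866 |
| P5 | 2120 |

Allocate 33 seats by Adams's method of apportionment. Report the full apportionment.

Standard divisor 9986/33 ≈ 302.606; standard quotas: P1 7.287, P2 5.819, P3 6.722, P4 6.166, P5 7.006.
Rounding up gives 8, 6, 7, 7, 8 = 36 seats, so the divisor must be adjusted.
With modified divisor 330: modified quotas P1 6.682, P2 5.336, P3 6.164, P4 5.655, P5 6.424.
Rounding up: P1 7, P2 6, P3 7, P4 6, P5 7 (total 33).

P1=7, P2=6, P3=7, P4=6, P5=7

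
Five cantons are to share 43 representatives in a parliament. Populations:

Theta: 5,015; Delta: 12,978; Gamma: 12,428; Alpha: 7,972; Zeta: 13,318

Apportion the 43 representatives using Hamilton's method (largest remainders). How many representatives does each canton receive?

The standard divisor is 51711/43 ≈ 1202.581.
Standard quotas: Theta 4.1702, Delta 10.7918, Gamma 10.3344, Alpha 6.6291, Zeta 11.0745.
Lower quotas: Theta 4, Delta 10, Gamma 10, Alpha 6, Zeta 11 (sum 41, leaving 2 seats).
Remainders in descending order: Delta 0.7918, Alpha 0.6291, Gamma 0.3344, Theta 0.1702, Zeta 0.0745.
Largest remainders: Delta, Alpha receive the extra seats.

Theta=4, Delta=11, Gamma=10, Alpha=7, Zeta=11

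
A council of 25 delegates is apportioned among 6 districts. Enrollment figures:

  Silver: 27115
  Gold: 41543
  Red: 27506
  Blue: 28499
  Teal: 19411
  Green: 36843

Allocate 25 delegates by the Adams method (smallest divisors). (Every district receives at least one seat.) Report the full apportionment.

Standard divisor 180917/25 ≈ 7236.68; standard quotas: Silver 3.747, Gold 5.741, Red 3.801, Blue 3.938, Teal 2.682, Green 5.091.
Rounding up gives 4, 6, 4, 4, 3, 6 = 27 seats, so the divisor must be adjusted.
With modified divisor 8700: modified quotas Silver 3.117, Gold 4.775, Red 3.162, Blue 3.276, Teal 2.231, Green 4.235.
Rounding up: Silver 4, Gold 5, Red 4, Blue 4, Teal 3, Green 5 (total 25).

Silver 4; Gold 5; Red 4; Blue 4; Teal 3; Green 5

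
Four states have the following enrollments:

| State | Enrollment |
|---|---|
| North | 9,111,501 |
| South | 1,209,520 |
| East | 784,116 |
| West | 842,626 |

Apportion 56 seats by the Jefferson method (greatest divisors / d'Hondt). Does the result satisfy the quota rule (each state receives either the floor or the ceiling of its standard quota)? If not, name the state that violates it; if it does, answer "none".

North

Standard quotas: North 42.706, South 5.669, East 3.675, West 3.949.
Jefferson allocation: North 44, South 5, East 3, West 4.
North has quota 42.706 (lower 42, upper 43) but receives 44 — outside the quota interval.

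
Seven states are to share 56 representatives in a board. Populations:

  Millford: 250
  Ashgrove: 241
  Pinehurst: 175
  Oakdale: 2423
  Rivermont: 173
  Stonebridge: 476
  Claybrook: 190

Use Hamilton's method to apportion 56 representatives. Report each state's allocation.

Standard divisor: 3928 ÷ 56 ≈ 70.143.
Standard quotas: Millford 3.564, Ashgrove 3.436, Pinehurst 2.495, Oakdale 34.544, Rivermont 2.466, Stonebridge 6.786, Claybrook 2.709.
Lower quotas: Millford 3, Ashgrove 3, Pinehurst 2, Oakdale 34, Rivermont 2, Stonebridge 6, Claybrook 2 (sum 52, leaving 4 seats).
Remainders in descending order: Stonebridge 0.786, Claybrook 0.709, Millford 0.564, Oakdale 0.544, Pinehurst 0.495, Rivermont 0.466, Ashgrove 0.436.
The surplus seats go to Stonebridge, Claybrook, Millford, Oakdale.

Millford: 4, Ashgrove: 3, Pinehurst: 2, Oakdale: 35, Rivermont: 2, Stonebridge: 7, Claybrook: 3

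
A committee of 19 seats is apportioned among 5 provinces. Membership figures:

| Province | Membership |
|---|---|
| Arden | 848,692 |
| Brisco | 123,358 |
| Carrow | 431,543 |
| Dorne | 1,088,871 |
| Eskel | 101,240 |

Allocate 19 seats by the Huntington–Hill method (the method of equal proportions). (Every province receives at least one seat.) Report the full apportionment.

With divisor 138231: modified quotas Arden 6.140, Brisco 0.892, Carrow 3.122, Dorne 7.877, Eskel 0.732.
Geometric-mean thresholds: Arden √(6·7)=6.481, Brisco (min 1), Carrow √(3·4)=3.464, Dorne √(7·8)=7.483, Eskel (min 1).
Each quota rounded against its threshold gives Arden 6, Brisco 1, Carrow 3, Dorne 8, Eskel 1 (total 19).

Arden: 6, Brisco: 1, Carrow: 3, Dorne: 8, Eskel: 1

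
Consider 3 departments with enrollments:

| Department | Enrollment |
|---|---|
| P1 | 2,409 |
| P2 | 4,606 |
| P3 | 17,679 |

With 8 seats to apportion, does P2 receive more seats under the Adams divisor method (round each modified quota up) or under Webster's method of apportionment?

Adams

Adams: P1 1, P2 2, P3 5.
Webster: P1 1, P2 1, P3 6.
P2 gets 2 under Adams and 1 under Webster.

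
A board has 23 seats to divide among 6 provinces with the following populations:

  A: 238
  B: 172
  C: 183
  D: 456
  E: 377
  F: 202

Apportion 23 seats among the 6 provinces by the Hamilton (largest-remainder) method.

The standard divisor is 1628/23 ≈ 70.783.
Standard quotas: A 3.362, B 2.430, C 2.585, D 6.442, E 5.326, F 2.854.
Lower quotas: A 3, B 2, C 2, D 6, E 5, F 2 (sum 20, leaving 3 seats).
Remainders in descending order: F 0.854, C 0.585, D 0.442, B 0.430, A 0.362, E 0.326.
The surplus seats go to F, C, D.

A=3, B=2, C=3, D=7, E=5, F=3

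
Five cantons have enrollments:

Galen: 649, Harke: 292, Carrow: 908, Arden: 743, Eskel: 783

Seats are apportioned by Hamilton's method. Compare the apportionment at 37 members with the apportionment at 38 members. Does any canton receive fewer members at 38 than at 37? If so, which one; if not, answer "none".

none

At 37 seats: Galen 7, Harke 3, Carrow 10, Arden 8, Eskel 9.
At 38 seats: Galen 7, Harke 3, Carrow 10, Arden 9, Eskel 9.
No canton's allocation decreased.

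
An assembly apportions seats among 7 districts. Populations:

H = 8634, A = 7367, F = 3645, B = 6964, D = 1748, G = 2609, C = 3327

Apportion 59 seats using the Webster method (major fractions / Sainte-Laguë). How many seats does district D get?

3

Standard divisor 34294/59 ≈ 581.254; standard quotas: H 14.854, A 12.674, F 6.271, B 11.981, D 3.007, G 4.489, C 5.724.
Rounding to the nearest integer gives H 15, A 13, F 6, B 12, D 3, G 4, C 6 — total 59, matching the house size, so no adjustment is needed.
D receives 3.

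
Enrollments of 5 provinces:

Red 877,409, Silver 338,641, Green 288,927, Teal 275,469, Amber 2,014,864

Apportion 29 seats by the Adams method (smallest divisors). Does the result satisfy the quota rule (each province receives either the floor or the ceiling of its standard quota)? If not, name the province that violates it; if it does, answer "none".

Standard quotas: Red 6.704, Silver 2.588, Green 2.208, Teal 2.105, Amber 15.396.
Adams allocation: Red 7, Silver 3, Green 3, Teal 2, Amber 14.
Amber has quota 15.396 (lower 15, upper 16) but receives 14 — outside the quota interval.

Amber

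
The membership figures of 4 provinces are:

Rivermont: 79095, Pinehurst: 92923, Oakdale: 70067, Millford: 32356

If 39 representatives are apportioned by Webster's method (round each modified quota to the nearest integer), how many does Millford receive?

5

Standard divisor 274441/39 ≈ 7036.949; standard quotas: Rivermont 11.240, Pinehurst 13.205, Oakdale 9.957, Millford 4.598.
Rounding to the nearest integer gives Rivermont 11, Pinehurst 13, Oakdale 10, Millford 5 — total 39, matching the house size, so no adjustment is needed.
Millford receives 5.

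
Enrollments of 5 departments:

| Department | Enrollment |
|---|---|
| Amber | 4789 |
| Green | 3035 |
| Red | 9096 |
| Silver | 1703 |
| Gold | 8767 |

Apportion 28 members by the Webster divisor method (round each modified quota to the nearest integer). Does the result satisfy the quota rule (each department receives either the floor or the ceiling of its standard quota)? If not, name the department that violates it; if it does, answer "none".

Standard quotas: Amber 4.896, Green 3.103, Red 9.299, Silver 1.741, Gold 8.962.
Webster allocation: Amber 5, Green 3, Red 9, Silver 2, Gold 9.
Every allocation lies between the lower and upper quota.

none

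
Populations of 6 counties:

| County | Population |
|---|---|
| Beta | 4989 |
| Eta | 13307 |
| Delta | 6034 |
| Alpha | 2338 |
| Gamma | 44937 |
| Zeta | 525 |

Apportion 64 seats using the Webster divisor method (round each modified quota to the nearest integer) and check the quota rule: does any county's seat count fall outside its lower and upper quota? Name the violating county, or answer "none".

Gamma

Standard quotas: Beta 4.427, Eta 11.807, Delta 5.354, Alpha 2.074, Gamma 39.872, Zeta 0.466.
Webster allocation: Beta 4, Eta 12, Delta 5, Alpha 2, Gamma 41, Zeta 0.
Gamma has quota 39.872 (lower 39, upper 40) but receives 41 — outside the quota interval.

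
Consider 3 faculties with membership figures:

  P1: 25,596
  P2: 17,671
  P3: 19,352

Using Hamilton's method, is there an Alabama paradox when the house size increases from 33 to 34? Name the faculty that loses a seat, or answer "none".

At 33 seats: P1 14, P2 9, P3 10.
At 34 seats: P1 14, P2 10, P3 10.
No faculty's allocation decreased.

none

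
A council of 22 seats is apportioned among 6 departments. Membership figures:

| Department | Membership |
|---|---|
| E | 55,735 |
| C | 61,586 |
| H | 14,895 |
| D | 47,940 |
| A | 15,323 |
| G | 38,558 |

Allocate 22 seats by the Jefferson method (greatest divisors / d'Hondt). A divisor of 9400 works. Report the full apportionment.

E 5, C 6, H 1, D 5, A 1, G 4

With modified divisor 9400: modified quotas E 5.929, C 6.552, H 1.585, D 5.100, A 1.630, G 4.102.
Rounding down: E 5, C 6, H 1, D 5, A 1, G 4 (total 22).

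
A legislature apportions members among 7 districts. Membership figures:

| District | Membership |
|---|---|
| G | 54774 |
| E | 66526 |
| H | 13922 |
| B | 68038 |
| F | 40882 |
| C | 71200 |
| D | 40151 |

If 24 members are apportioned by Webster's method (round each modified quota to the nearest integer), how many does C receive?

Standard divisor 355493/24 ≈ 14812.208; standard quotas: G 3.698, E 4.491, H 0.940, B 4.593, F 2.760, C 4.807, D 2.711.
Rounding to the nearest integer gives 4, 4, 1, 5, 3, 5, 3 = 25 seats, so the divisor must be adjusted.
With modified divisor 15400: modified quotas G 3.557, E 4.320, H 0.904, B 4.418, F 2.655, C 4.623, D 2.607.
Rounding to the nearest integer: G 4, E 4, H 1, B 4, F 3, C 5, D 3 (total 24).
C receives 5.

5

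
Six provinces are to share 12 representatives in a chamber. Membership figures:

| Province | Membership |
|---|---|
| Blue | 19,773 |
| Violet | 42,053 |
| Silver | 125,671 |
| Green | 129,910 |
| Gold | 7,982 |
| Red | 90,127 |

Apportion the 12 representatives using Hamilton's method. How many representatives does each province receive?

Blue 0, Violet 1, Silver 4, Green 4, Gold 0, Red 3

The standard divisor is 415516/12 ≈ 34626.333.
Standard quotas: Blue 0.5710, Violet 1.2145, Silver 3.6293, Green 3.7518, Gold 0.2305, Red 2.6028.
Lower quotas: Blue 0, Violet 1, Silver 3, Green 3, Gold 0, Red 2 (sum 9, leaving 3 seats).
Remainders in descending order: Green 0.7518, Silver 0.6293, Red 0.6028, Blue 0.5710, Gold 0.2305, Violet 0.2145.
The surplus seats go to Green, Silver, Red.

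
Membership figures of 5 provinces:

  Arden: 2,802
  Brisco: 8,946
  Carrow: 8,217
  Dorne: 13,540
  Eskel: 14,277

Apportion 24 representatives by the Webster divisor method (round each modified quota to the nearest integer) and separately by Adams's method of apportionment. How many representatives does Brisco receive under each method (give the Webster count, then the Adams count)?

5 and 4

Webster: Arden 1, Brisco 5, Carrow 4, Dorne 7, Eskel 7.
Adams: Arden 2, Brisco 4, Carrow 4, Dorne 7, Eskel 7.
Brisco gets 5 under Webster and 4 under Adams.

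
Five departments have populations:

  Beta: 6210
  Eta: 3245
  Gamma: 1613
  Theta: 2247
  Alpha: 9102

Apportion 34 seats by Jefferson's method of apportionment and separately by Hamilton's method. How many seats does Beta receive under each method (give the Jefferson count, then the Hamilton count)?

10 and 9

Jefferson: Beta 10, Eta 5, Gamma 2, Theta 3, Alpha 14.
Hamilton: Beta 9, Eta 5, Gamma 3, Theta 3, Alpha 14.
Beta gets 10 under Jefferson and 9 under Hamilton.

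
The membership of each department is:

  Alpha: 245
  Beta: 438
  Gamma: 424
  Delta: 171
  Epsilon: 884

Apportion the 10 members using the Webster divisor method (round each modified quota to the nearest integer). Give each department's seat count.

Alpha 1; Beta 2; Gamma 2; Delta 1; Epsilon 4

Standard divisor 2162/10 ≈ 216.2; standard quotas: Alpha 1.133, Beta 2.026, Gamma 1.961, Delta 0.791, Epsilon 4.089.
Rounding to the nearest integer gives Alpha 1, Beta 2, Gamma 2, Delta 1, Epsilon 4 — total 10, matching the house size, so no adjustment is needed.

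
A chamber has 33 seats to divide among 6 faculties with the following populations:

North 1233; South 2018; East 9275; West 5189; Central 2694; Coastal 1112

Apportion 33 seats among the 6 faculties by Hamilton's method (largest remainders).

Total 21521; standard divisor 21521/33 ≈ 652.152.
Standard quotas: North 1.8907, South 3.0944, East 14.2222, West 7.9567, Central 4.1309, Coastal 1.7051.
Lower quotas: North 1, South 3, East 14, West 7, Central 4, Coastal 1 (sum 30, leaving 3 seats).
Remainders in descending order: West 0.9567, North 0.8907, Coastal 0.7051, East 0.2222, Central 0.1309, South 0.0944.
Largest remainders: West, North, Coastal receive the extra seats.

North=2, South=3, East=14, West=8, Central=4, Coastal=2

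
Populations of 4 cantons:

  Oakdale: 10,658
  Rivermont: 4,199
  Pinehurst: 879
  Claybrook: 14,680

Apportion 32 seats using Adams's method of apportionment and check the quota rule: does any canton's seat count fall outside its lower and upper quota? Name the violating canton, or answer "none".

Standard quotas: Oakdale 11.213, Rivermont 4.418, Pinehurst 0.925, Claybrook 15.445.
Adams allocation: Oakdale 11, Rivermont 5, Pinehurst 1, Claybrook 15.
Every allocation lies between the lower and upper quota.

none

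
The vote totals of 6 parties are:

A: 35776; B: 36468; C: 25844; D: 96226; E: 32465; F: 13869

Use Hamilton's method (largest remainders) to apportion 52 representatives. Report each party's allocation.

A=8; B=8; C=5; D=21; E=7; F=3

Standard divisor: 240648 ÷ 52 ≈ 4627.846.
Standard quotas: A 7.7306, B 7.8801, C 5.5845, D 20.7928, E 7.0151, F 2.9969.
Lower quotas: A 7, B 7, C 5, D 20, E 7, F 2 (sum 48, leaving 4 seats).
Remainders in descending order: F 0.9969, B 0.8801, D 0.7928, A 0.7306, C 0.5845, E 0.0151.
Largest remainders: F, B, D, A receive the extra seats.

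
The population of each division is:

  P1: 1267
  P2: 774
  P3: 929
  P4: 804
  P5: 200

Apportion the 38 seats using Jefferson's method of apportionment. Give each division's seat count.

P1 12, P2 7, P3 9, P4 8, P5 2

Standard divisor 3974/38 ≈ 104.579; standard quotas: P1 12.115, P2 7.401, P3 8.883, P4 7.688, P5 1.912.
Rounding down gives 12, 7, 8, 7, 1 = 35 seats, so the divisor must be adjusted.
With modified divisor 99: modified quotas P1 12.798, P2 7.818, P3 9.384, P4 8.121, P5 2.020.
Rounding down: P1 12, P2 7, P3 9, P4 8, P5 2 (total 38).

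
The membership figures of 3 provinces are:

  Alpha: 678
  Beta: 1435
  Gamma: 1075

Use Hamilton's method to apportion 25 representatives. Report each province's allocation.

Total 3188; standard divisor 3188/25 ≈ 127.52.
Standard quotas: Alpha 5.317, Beta 11.253, Gamma 8.430.
Lower quotas: Alpha 5, Beta 11, Gamma 8 (sum 24, leaving 1 seat).
Remainders in descending order: Gamma 0.430, Alpha 0.317, Beta 0.253.
Largest remainder: Gamma receives the extra seat.

Alpha 5; Beta 11; Gamma 9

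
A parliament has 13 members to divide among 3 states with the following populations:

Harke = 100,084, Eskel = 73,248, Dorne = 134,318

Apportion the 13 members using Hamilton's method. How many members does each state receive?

Standard divisor: 307650 ÷ 13 ≈ 23665.385.
Standard quotas: Harke 4.2291, Eskel 3.0952, Dorne 5.6757.
Lower quotas: Harke 4, Eskel 3, Dorne 5 (sum 12, leaving 1 seat).
Remainders in descending order: Dorne 0.6757, Harke 0.2291, Eskel 0.0952.
The surplus seat goes to Dorne.

Harke=4, Eskel=3, Dorne=6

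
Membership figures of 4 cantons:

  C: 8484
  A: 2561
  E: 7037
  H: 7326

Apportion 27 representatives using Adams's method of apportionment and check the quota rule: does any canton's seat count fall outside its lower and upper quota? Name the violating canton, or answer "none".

Standard quotas: C 9.016, A 2.721, E 7.478, H 7.785.
Adams allocation: C 9, A 3, E 7, H 8.
Every allocation lies between the lower and upper quota.

none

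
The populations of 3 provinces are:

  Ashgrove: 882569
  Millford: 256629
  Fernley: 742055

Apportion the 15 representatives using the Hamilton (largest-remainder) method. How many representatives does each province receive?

Ashgrove=7, Millford=2, Fernley=6

Total 1881253; standard divisor 1881253/15 ≈ 125416.867.
Standard quotas: Ashgrove 7.0371, Millford 2.0462, Fernley 5.9167.
Lower quotas: Ashgrove 7, Millford 2, Fernley 5 (sum 14, leaving 1 seat).
Remainders in descending order: Fernley 0.9167, Millford 0.0462, Ashgrove 0.0371.
The surplus seat goes to Fernley.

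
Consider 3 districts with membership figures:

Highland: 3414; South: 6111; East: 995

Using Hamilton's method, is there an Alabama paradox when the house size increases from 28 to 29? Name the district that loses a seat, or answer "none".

At 28 seats: Highland 9, South 16, East 3.
At 29 seats: Highland 9, South 17, East 3.
No district's allocation decreased.

none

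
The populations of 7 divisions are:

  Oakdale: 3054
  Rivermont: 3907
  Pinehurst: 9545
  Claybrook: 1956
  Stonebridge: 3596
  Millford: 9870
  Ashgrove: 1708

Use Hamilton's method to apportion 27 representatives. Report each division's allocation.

Oakdale 2, Rivermont 3, Pinehurst 8, Claybrook 2, Stonebridge 3, Millford 8, Ashgrove 1

The standard divisor is 33636/27 ≈ 1245.778.
Standard quotas: Oakdale 2.4515, Rivermont 3.1362, Pinehurst 7.6619, Claybrook 1.5701, Stonebridge 2.8866, Millford 7.9228, Ashgrove 1.3710.
Lower quotas: Oakdale 2, Rivermont 3, Pinehurst 7, Claybrook 1, Stonebridge 2, Millford 7, Ashgrove 1 (sum 23, leaving 4 seats).
Remainders in descending order: Millford 0.9228, Stonebridge 0.8866, Pinehurst 0.6619, Claybrook 0.5701, Oakdale 0.4515, Ashgrove 0.3710, Rivermont 0.1362.
The surplus seats go to Millford, Stonebridge, Pinehurst, Claybrook.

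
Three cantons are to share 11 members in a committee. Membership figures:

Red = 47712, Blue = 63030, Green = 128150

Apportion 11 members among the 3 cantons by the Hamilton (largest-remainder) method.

Red 2, Blue 3, Green 6

Total 238892; standard divisor 238892/11 ≈ 21717.455.
Standard quotas: Red 2.1969, Blue 2.9023, Green 5.9008.
Lower quotas: Red 2, Blue 2, Green 5 (sum 9, leaving 2 seats).
Remainders in descending order: Blue 0.9023, Green 0.9008, Red 0.1969.
The surplus seats go to Blue, Green.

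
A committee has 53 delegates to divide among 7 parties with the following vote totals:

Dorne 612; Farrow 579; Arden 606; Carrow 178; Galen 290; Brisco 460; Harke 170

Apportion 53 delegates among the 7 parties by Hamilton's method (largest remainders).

Total 2895; standard divisor 2895/53 ≈ 54.623.
Standard quotas: Dorne 11.204, Farrow 10.600, Arden 11.094, Carrow 3.259, Galen 5.309, Brisco 8.421, Harke 3.112.
Lower quotas: Dorne 11, Farrow 10, Arden 11, Carrow 3, Galen 5, Brisco 8, Harke 3 (sum 51, leaving 2 seats).
Remainders in descending order: Farrow 0.600, Brisco 0.421, Galen 0.309, Carrow 0.259, Dorne 0.204, Harke 0.112, Arden 0.094.
The surplus seats go to Farrow, Brisco.

Dorne 11; Farrow 11; Arden 11; Carrow 3; Galen 5; Brisco 9; Harke 3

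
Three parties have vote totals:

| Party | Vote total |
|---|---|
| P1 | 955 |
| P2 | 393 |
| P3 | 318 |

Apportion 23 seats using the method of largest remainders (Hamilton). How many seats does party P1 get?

13

The standard divisor is 1666/23 ≈ 72.435.
Standard quotas: P1 13.184, P2 5.426, P3 4.390.
Lower quotas: P1 13, P2 5, P3 4 (sum 22, leaving 1 seat).
Remainders in descending order: P2 0.426, P3 0.390, P1 0.184.
The surplus seat goes to P2.
P1 receives 13.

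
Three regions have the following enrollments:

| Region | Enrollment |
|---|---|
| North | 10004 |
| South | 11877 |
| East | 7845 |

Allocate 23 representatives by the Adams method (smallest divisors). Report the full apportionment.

Standard divisor 29726/23 ≈ 1292.435; standard quotas: North 7.740, South 9.190, East 6.070.
Rounding up gives 8, 10, 7 = 25 seats, so the divisor must be adjusted.
With modified divisor 1400: modified quotas North 7.146, South 8.484, East 5.604.
Rounding up: North 8, South 9, East 6 (total 23).

North 8; South 9; East 6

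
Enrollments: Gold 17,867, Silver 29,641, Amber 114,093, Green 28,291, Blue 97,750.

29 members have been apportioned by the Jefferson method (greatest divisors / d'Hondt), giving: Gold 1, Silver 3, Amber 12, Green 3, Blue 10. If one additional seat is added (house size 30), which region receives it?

Priority for the next seat is population ÷ (current seats + 1).
Priorities: Gold 8933.500, Silver 7410.250, Amber 8776.385, Green 7072.750, Blue 8886.364.
Highest priority: Gold.

Gold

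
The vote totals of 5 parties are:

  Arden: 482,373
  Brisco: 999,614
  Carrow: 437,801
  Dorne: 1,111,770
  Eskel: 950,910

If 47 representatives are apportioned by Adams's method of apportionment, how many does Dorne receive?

13

Standard divisor 3982468/47 ≈ 84733.362; standard quotas: Arden 5.693, Brisco 11.797, Carrow 5.167, Dorne 13.121, Eskel 11.222.
Rounding up gives 6, 12, 6, 14, 12 = 50 seats, so the divisor must be adjusted.
With modified divisor 89200: modified quotas Arden 5.408, Brisco 11.206, Carrow 4.908, Dorne 12.464, Eskel 10.660.
Rounding up: Arden 6, Brisco 12, Carrow 5, Dorne 13, Eskel 11 (total 47).
Dorne receives 13.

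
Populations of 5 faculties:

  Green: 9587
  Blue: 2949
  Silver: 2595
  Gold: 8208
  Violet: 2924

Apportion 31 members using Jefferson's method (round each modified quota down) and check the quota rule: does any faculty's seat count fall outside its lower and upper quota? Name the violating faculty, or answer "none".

Standard quotas: Green 11.316, Blue 3.481, Silver 3.063, Gold 9.688, Violet 3.451.
Jefferson allocation: Green 12, Blue 3, Silver 3, Gold 10, Violet 3.
Every allocation lies between the lower and upper quota.

none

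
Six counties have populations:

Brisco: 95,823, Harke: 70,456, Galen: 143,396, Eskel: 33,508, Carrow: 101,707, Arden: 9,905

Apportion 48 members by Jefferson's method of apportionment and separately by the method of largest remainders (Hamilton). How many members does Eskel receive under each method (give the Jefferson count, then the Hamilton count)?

Jefferson: Brisco 10, Harke 7, Galen 16, Eskel 3, Carrow 11, Arden 1.
Hamilton: Brisco 10, Harke 7, Galen 15, Eskel 4, Carrow 11, Arden 1.
Eskel gets 3 under Jefferson and 4 under Hamilton.

3 and 4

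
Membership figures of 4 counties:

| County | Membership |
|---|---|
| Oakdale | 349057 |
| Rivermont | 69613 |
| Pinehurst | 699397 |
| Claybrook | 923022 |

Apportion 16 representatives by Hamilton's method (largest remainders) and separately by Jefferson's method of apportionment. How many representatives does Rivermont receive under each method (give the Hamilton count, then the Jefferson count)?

Hamilton: Oakdale 3, Rivermont 1, Pinehurst 5, Claybrook 7.
Jefferson: Oakdale 3, Rivermont 0, Pinehurst 6, Claybrook 7.
Rivermont gets 1 under Hamilton and 0 under Jefferson.

1 and 0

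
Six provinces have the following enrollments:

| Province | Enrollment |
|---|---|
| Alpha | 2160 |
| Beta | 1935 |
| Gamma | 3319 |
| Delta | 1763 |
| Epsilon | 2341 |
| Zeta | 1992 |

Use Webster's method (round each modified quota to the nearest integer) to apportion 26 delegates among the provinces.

Standard divisor 13510/26 ≈ 519.615; standard quotas: Alpha 4.157, Beta 3.724, Gamma 6.387, Delta 3.393, Epsilon 4.505, Zeta 3.834.
Rounding to the nearest integer gives Alpha 4, Beta 4, Gamma 6, Delta 3, Epsilon 5, Zeta 4 — total 26, matching the house size, so no adjustment is needed.

Alpha: 4; Beta: 4; Gamma: 6; Delta: 3; Epsilon: 5; Zeta: 4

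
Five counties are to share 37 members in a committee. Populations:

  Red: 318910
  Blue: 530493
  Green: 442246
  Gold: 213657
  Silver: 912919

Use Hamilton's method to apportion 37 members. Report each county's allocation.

Red 5, Blue 8, Green 7, Gold 3, Silver 14

Total 2418225; standard divisor 2418225/37 ≈ 65357.432.
Standard quotas: Red 4.8795, Blue 8.1168, Green 6.7666, Gold 3.2691, Silver 13.9681.
Lower quotas: Red 4, Blue 8, Green 6, Gold 3, Silver 13 (sum 34, leaving 3 seats).
Remainders in descending order: Silver 0.9681, Red 0.8795, Green 0.7666, Gold 0.2691, Blue 0.1168.
The surplus seats go to Silver, Red, Green.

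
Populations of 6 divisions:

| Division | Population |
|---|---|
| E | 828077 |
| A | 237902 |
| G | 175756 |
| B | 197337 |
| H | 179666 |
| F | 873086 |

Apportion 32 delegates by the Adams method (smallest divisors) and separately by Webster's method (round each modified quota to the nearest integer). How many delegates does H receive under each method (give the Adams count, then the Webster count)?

Adams: E 10, A 3, G 3, B 3, H 3, F 10.
Webster: E 11, A 3, G 2, B 3, H 2, F 11.
H gets 3 under Adams and 2 under Webster.

3 and 2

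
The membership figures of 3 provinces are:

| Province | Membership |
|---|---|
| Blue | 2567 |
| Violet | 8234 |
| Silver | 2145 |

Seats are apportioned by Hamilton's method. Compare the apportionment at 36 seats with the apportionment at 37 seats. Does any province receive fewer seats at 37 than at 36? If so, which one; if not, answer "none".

none

At 36 seats: Blue 7, Violet 23, Silver 6.
At 37 seats: Blue 7, Violet 24, Silver 6.
No province's allocation decreased.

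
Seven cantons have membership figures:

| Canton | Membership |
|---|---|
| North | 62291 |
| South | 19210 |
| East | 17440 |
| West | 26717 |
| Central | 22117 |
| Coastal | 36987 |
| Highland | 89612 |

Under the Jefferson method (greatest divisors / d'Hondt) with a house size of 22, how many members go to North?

Standard divisor 274374/22 ≈ 12471.545; standard quotas: North 4.995, South 1.540, East 1.398, West 2.142, Central 1.773, Coastal 2.966, Highland 7.185.
Rounding down gives 4, 1, 1, 2, 1, 2, 7 = 18 seats, so the divisor must be adjusted.
With modified divisor 10700: modified quotas North 5.822, South 1.795, East 1.630, West 2.497, Central 2.067, Coastal 3.457, Highland 8.375.
Rounding down: North 5, South 1, East 1, West 2, Central 2, Coastal 3, Highland 8 (total 22).
North receives 5.

5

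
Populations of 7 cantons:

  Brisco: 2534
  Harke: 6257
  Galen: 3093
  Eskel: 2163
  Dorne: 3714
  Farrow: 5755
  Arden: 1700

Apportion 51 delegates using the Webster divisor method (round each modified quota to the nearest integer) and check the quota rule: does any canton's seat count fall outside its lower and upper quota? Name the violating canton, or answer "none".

none

Standard quotas: Brisco 5.125, Harke 12.655, Galen 6.256, Eskel 4.375, Dorne 7.512, Farrow 11.640, Arden 3.438.
Webster allocation: Brisco 5, Harke 13, Galen 6, Eskel 4, Dorne 8, Farrow 12, Arden 3.
Every allocation lies between the lower and upper quota.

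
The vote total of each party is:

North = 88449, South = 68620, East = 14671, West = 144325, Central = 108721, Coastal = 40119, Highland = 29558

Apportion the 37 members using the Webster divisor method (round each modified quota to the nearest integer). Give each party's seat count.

North=7, South=5, East=1, West=11, Central=8, Coastal=3, Highland=2

Standard divisor 494463/37 ≈ 13363.865; standard quotas: North 6.619, South 5.135, East 1.098, West 10.800, Central 8.135, Coastal 3.002, Highland 2.212.
Rounding to the nearest integer gives North 7, South 5, East 1, West 11, Central 8, Coastal 3, Highland 2 — total 37, matching the house size, so no adjustment is needed.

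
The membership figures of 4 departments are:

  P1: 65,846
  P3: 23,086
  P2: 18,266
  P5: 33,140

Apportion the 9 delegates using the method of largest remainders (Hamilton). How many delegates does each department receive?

P1 4, P3 2, P2 1, P5 2

Total 140338; standard divisor 140338/9 ≈ 15593.111.
Standard quotas: P1 4.2228, P3 1.4805, P2 1.1714, P5 2.1253.
Lower quotas: P1 4, P3 1, P2 1, P5 2 (sum 8, leaving 1 seat).
Remainders in descending order: P3 0.4805, P1 0.2228, P2 0.1714, P5 0.1253.
Largest remainder: P3 receives the extra seat.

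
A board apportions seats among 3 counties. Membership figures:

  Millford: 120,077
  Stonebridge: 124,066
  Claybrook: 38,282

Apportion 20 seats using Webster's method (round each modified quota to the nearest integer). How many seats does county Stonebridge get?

9

Standard divisor 282425/20 ≈ 14121.25; standard quotas: Millford 8.503, Stonebridge 8.786, Claybrook 2.711.
Rounding to the nearest integer gives 9, 9, 3 = 21 seats, so the divisor must be adjusted.
With modified divisor 14400: modified quotas Millford 8.339, Stonebridge 8.616, Claybrook 2.658.
Rounding to the nearest integer: Millford 8, Stonebridge 9, Claybrook 3 (total 20).
Stonebridge receives 9.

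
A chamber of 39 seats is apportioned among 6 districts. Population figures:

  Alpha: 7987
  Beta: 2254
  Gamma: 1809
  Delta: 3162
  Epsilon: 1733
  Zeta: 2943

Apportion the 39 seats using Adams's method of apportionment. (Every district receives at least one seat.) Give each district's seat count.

Alpha 15, Beta 4, Gamma 4, Delta 6, Epsilon 4, Zeta 6

Standard divisor 19888/39 ≈ 509.949; standard quotas: Alpha 15.662, Beta 4.420, Gamma 3.547, Delta 6.201, Epsilon 3.398, Zeta 5.771.
Rounding up gives 16, 5, 4, 7, 4, 6 = 42 seats, so the divisor must be adjusted.
With modified divisor 567: modified quotas Alpha 14.086, Beta 3.975, Gamma 3.190, Delta 5.577, Epsilon 3.056, Zeta 5.190.
Rounding up: Alpha 15, Beta 4, Gamma 4, Delta 6, Epsilon 4, Zeta 6 (total 39).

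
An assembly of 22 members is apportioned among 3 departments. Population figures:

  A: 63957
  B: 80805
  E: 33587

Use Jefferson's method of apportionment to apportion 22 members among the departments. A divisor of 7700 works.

With modified divisor 7700: modified quotas A 8.306, B 10.494, E 4.362.
Rounding down: A 8, B 10, E 4 (total 22).

A=8, B=10, E=4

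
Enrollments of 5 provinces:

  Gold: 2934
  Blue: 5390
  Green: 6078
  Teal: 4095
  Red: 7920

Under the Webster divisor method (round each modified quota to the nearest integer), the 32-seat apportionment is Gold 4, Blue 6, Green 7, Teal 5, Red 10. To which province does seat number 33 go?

Blue

Priority for the next seat is population ÷ (current seats + 0.5).
Priorities: Gold 652.000, Blue 829.231, Green 810.400, Teal 744.545, Red 754.286.
Highest priority: Blue.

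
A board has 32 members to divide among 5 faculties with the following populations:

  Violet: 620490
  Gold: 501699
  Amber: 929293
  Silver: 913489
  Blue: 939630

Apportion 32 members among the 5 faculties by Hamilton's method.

The standard divisor is 3904601/32 ≈ 122018.781.
Standard quotas: Violet 5.0852, Gold 4.1117, Amber 7.6160, Silver 7.4865, Blue 7.7007.
Lower quotas: Violet 5, Gold 4, Amber 7, Silver 7, Blue 7 (sum 30, leaving 2 seats).
Remainders in descending order: Blue 0.7007, Amber 0.6160, Silver 0.4865, Gold 0.1117, Violet 0.0852.
Largest remainders: Blue, Amber receive the extra seats.

Violet 5; Gold 4; Amber 8; Silver 7; Blue 8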